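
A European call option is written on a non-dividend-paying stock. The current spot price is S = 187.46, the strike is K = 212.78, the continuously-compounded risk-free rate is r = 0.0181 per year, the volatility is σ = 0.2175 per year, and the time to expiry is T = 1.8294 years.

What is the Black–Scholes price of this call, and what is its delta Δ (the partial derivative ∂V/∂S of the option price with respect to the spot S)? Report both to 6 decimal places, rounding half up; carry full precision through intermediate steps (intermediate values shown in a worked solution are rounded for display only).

σ√T = 0.2175·√1.8294 = 0.294180
d₁ = (ln(S/K) + (r+σ²/2)T) / (σ√T) = (ln(187.46/212.78) + (0.0181+0.2175²/2)·1.8294) / 0.294180 = (-0.126693 + 0.076383) / 0.294180 = -0.171018
d₂ = d₁ − σ√T = -0.171018 − 0.294180 = -0.465198
e^{−rT} = e^{−0.0181·1.8294} = 0.967430
N(d₁) = 0.432105,  N(d₂) = 0.320895
Call price V = S·N(d₁) − K·e^{−rT}·N(d₂) = 81.002371 − 66.056109 = 14.946262
Δ = N(d₁) = 0.432105

price = 14.946262
Δ = 0.432105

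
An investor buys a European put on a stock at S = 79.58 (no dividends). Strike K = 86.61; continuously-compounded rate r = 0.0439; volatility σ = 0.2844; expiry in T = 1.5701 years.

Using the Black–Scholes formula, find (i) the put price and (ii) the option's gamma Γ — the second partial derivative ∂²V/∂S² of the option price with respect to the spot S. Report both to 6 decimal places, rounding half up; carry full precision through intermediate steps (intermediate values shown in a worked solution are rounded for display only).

price = 11.984943
Γ = 0.013942

σ√T = 0.2844·√1.5701 = 0.356364
d₁ = (ln(S/K) + (r+σ²/2)T) / (σ√T) = (ln(79.58/86.61) + (0.0439+0.2844²/2)·1.5701) / 0.356364 = (-0.084652 + 0.132425) / 0.356364 = 0.134055
d₂ = d₁ − σ√T = 0.134055 − 0.356364 = -0.222308
e^{−rT} = e^{−0.0439·1.5701} = 0.933394
N(−d₁) = 0.446679,  N(−d₂) = 0.587963
Put price V = K·e^{−rT}·N(−d₂) − S·N(−d₁) = 47.531694 − 35.546751 = 11.984943
φ(d₁) = (1/√(2π))·e^{−d₁²/2} = 0.395374
Γ = φ(d₁) / (S·σ·√T) = 0.013942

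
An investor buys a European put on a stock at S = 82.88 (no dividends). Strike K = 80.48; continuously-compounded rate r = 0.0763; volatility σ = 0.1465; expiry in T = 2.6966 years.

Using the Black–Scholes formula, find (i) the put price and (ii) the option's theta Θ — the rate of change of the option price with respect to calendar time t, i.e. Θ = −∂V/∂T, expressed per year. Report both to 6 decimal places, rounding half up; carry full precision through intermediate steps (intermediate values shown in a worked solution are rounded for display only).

σ√T = 0.1465·√2.6966 = 0.240572
d₁ = (ln(S/K) + (r+σ²/2)T) / (σ√T) = (ln(82.88/80.48) + (0.0763+0.1465²/2)·2.6966) / 0.240572 = (0.029385 + 0.234688) / 0.240572 = 1.097687
d₂ = d₁ − σ√T = 1.097687 − 0.240572 = 0.857114
e^{−rT} = e^{−0.0763·2.6966} = 0.814036
N(−d₁) = 0.136171,  N(−d₂) = 0.195691
Put price V = K·e^{−rT}·N(−d₂) − S·N(−d₁) = 12.820416 − 11.285822 = 1.534594
φ(d₁) = (1/√(2π))·e^{−d₁²/2} = 0.218407
Θ = −S·φ(d₁)·σ/(2√T) + r·K·e^{−rT}·N(−d₂) = −0.807449 + 0.978198 = 0.170749

price = 1.534594
Θ = 0.170749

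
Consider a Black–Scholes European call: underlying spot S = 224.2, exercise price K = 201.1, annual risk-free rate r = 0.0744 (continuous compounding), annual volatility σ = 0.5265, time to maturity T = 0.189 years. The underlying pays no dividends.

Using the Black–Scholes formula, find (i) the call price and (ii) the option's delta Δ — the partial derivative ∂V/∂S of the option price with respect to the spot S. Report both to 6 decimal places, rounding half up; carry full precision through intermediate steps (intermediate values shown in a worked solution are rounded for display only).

σ√T = 0.5265·√0.189 = 0.228891
d₁ = (ln(S/K) + (r+σ²/2)T) / (σ√T) = (ln(224.2/201.1) + (0.0744+0.5265²/2)·0.189) / 0.228891 = (0.108736 + 0.040257) / 0.228891 = 0.650935
d₂ = d₁ − σ√T = 0.650935 − 0.228891 = 0.422044
e^{−rT} = e^{−0.0744·0.189} = 0.986037
N(d₁) = 0.742456,  N(d₂) = 0.663504
Call price V = S·N(d₁) − K·e^{−rT}·N(d₂) = 166.458608 − 131.567447 = 34.891160
Δ = N(d₁) = 0.742456

price = 34.891160
Δ = 0.742456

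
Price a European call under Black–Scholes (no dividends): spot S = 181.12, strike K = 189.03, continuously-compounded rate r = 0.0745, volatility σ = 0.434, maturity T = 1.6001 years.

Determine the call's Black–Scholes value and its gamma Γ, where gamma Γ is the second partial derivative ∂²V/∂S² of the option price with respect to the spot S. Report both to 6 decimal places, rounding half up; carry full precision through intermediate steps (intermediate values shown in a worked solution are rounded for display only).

σ√T = 0.434·√1.6001 = 0.548989
d₁ = (ln(S/K) + (r+σ²/2)T) / (σ√T) = (ln(181.12/189.03) + (0.0745+0.434²/2)·1.6001) / 0.548989 = (-0.042746 + 0.269902) / 0.548989 = 0.413771
d₂ = d₁ − σ√T = 0.413771 − 0.548989 = -0.135217
e^{−rT} = e^{−0.0745·1.6001} = 0.887624
N(d₁) = 0.660479,  N(d₂) = 0.446220
Call price V = S·N(d₁) − K·e^{−rT}·N(d₂) = 119.625995 − 74.870148 = 44.755847
φ(d₁) = (1/√(2π))·e^{−d₁²/2} = 0.366212
Γ = φ(d₁) / (S·σ·√T) = 0.003683

price = 44.755847
Γ = 0.003683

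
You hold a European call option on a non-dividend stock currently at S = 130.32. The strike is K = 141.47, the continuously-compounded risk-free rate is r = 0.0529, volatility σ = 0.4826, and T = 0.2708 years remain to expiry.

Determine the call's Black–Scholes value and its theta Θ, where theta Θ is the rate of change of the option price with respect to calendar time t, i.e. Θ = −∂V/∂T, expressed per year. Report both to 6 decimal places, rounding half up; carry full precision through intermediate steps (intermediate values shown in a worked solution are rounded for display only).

σ√T = 0.4826·√0.2708 = 0.251138
d₁ = (ln(S/K) + (r+σ²/2)T) / (σ√T) = (ln(130.32/141.47) + (0.0529+0.4826²/2)·0.2708) / 0.251138 = (-0.082095 + 0.045860) / 0.251138 = -0.144281
d₂ = d₁ − σ√T = -0.144281 − 0.251138 = -0.395418
e^{−rT} = e^{−0.0529·0.2708} = 0.985777
N(d₁) = 0.442639,  N(d₂) = 0.346267
Call price V = S·N(d₁) − K·e^{−rT}·N(d₂) = 57.684755 − 48.289654 = 9.395102
φ(d₁) = (1/√(2π))·e^{−d₁²/2} = 0.394811
Θ = −S·φ(d₁)·σ/(2√T) − r·K·e^{−rT}·N(d₂) = −23.857986 − 2.554523 = -26.412509

price = 9.395102
Θ = -26.412509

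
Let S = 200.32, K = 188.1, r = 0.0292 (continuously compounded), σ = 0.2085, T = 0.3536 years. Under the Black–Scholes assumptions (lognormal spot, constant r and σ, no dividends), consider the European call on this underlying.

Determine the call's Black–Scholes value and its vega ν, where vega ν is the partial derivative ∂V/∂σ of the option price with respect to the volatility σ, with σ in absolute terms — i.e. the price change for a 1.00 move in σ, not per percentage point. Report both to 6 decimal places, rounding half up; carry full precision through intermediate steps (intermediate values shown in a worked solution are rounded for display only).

price = 18.246227
ν = 38.398496

σ√T = 0.2085·√0.3536 = 0.123983
d₁ = (ln(S/K) + (r+σ²/2)T) / (σ√T) = (ln(200.32/188.1) + (0.0292+0.2085²/2)·0.3536) / 0.123983 = (0.062942 + 0.018011) / 0.123983 = 0.652939
d₂ = d₁ − σ√T = 0.652939 − 0.123983 = 0.528956
e^{−rT} = e^{−0.0292·0.3536} = 0.989728
N(d₁) = 0.743102,  N(d₂) = 0.701582
Call price V = S·N(d₁) − K·e^{−rT}·N(d₂) = 148.858243 − 130.612016 = 18.246227
φ(d₁) = (1/√(2π))·e^{−d₁²/2} = 0.322355
ν = S·φ(d₁)·√T = 38.398496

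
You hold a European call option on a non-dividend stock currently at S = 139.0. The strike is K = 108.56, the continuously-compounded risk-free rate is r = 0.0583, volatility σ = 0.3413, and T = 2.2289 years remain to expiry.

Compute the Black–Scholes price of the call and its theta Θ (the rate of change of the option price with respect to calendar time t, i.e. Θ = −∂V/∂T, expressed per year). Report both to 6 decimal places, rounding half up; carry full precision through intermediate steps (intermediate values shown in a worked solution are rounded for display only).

price = 51.350213
Θ = -7.678402

σ√T = 0.3413·√2.2289 = 0.509544
d₁ = (ln(S/K) + (r+σ²/2)T) / (σ√T) = (ln(139.0/108.56) + (0.0583+0.3413²/2)·2.2289) / 0.509544 = (0.247171 + 0.259762) / 0.509544 = 0.994877
d₂ = d₁ − σ√T = 0.994877 − 0.509544 = 0.485333
e^{−rT} = e^{−0.0583·2.2289} = 0.878144
N(d₁) = 0.840102,  N(d₂) = 0.686280
Call price V = S·N(d₁) − K·e^{−rT}·N(d₂) = 116.774158 − 65.423945 = 51.350213
φ(d₁) = (1/√(2π))·e^{−d₁²/2} = 0.243210
Θ = −S·φ(d₁)·σ/(2√T) − r·K·e^{−rT}·N(d₂) = −3.864186 − 3.814216 = -7.678402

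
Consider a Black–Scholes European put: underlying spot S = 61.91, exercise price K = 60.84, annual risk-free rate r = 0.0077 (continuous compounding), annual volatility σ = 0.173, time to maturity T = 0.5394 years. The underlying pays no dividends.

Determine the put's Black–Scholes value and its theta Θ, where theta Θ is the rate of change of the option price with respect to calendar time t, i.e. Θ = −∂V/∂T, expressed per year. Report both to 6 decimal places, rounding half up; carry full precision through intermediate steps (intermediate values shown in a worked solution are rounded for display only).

σ√T = 0.173·√0.5394 = 0.127058
d₁ = (ln(S/K) + (r+σ²/2)T) / (σ√T) = (ln(61.91/60.84) + (0.0077+0.173²/2)·0.5394) / 0.127058 = (0.017434 + 0.012225) / 0.127058 = 0.233433
d₂ = d₁ − σ√T = 0.233433 − 0.127058 = 0.106375
e^{−rT} = e^{−0.0077·0.5394} = 0.995855
N(−d₁) = 0.407713,  N(−d₂) = 0.457642
Put price V = K·e^{−rT}·N(−d₂) − S·N(−d₁) = 27.727562 − 25.241490 = 2.486072
φ(d₁) = (1/√(2π))·e^{−d₁²/2} = 0.388220
Θ = −S·φ(d₁)·σ/(2√T) + r·K·e^{−rT}·N(−d₂) = −2.830733 + 0.213502 = -2.617231

price = 2.486072
Θ = -2.617231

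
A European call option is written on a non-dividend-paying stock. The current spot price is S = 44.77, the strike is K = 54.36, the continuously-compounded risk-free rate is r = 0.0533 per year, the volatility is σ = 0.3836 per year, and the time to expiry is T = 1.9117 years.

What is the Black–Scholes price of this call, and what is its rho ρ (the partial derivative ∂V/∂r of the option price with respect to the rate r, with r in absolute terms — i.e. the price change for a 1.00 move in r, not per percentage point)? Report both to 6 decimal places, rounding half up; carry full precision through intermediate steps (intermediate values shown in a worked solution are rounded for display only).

price = 7.797637
ρ = 31.001738

σ√T = 0.3836·√1.9117 = 0.530382
d₁ = (ln(S/K) + (r+σ²/2)T) / (σ√T) = (ln(44.77/54.36) + (0.0533+0.3836²/2)·1.9117) / 0.530382 = (-0.194090 + 0.242546) / 0.530382 = 0.091360
d₂ = d₁ − σ√T = 0.091360 − 0.530382 = -0.439022
e^{−rT} = e^{−0.0533·1.9117} = 0.903126
N(d₁) = 0.536397,  N(d₂) = 0.330323
Call price V = S·N(d₁) − K·e^{−rT}·N(d₂) = 24.014480 − 16.216843 = 7.797637
ρ = K·T·e^{−rT}·N(d₂) = 31.001738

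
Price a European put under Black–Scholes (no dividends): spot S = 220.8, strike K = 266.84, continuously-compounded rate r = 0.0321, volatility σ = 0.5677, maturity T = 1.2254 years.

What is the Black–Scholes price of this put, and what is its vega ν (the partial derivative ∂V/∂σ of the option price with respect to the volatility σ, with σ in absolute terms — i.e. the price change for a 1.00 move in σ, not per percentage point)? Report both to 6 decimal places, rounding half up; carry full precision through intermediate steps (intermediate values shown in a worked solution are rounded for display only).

price = 78.353130
ν = 97.232706

σ√T = 0.5677·√1.2254 = 0.628431
d₁ = (ln(S/K) + (r+σ²/2)T) / (σ√T) = (ln(220.8/266.84) + (0.0321+0.5677²/2)·1.2254) / 0.628431 = (-0.189392 + 0.236798) / 0.628431 = 0.075436
d₂ = d₁ − σ√T = 0.075436 − 0.628431 = -0.552995
e^{−rT} = e^{−0.0321·1.2254} = 0.961428
N(−d₁) = 0.469934,  N(−d₂) = 0.709867
Put price V = K·e^{−rT}·N(−d₂) − S·N(−d₁) = 182.114529 − 103.761400 = 78.353130
φ(d₁) = (1/√(2π))·e^{−d₁²/2} = 0.397809
ν = S·φ(d₁)·√T = 97.232706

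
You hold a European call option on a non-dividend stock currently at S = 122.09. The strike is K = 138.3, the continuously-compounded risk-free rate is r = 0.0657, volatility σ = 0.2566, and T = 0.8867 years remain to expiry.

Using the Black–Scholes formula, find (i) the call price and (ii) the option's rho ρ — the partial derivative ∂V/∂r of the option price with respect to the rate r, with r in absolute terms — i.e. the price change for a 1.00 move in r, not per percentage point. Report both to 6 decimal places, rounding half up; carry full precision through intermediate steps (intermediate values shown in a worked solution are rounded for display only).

price = 8.405088
ρ = 40.049528

σ√T = 0.2566·√0.8867 = 0.241627
d₁ = (ln(S/K) + (r+σ²/2)T) / (σ√T) = (ln(122.09/138.3) + (0.0657+0.2566²/2)·0.8867) / 0.241627 = (-0.124667 + 0.087448) / 0.241627 = -0.154034
d₂ = d₁ − σ√T = -0.154034 − 0.241627 = -0.395661
e^{−rT} = e^{−0.0657·0.8867} = 0.943408
N(d₁) = 0.438791,  N(d₂) = 0.346178
Call price V = S·N(d₁) − K·e^{−rT}·N(d₂) = 53.572031 − 45.166943 = 8.405088
ρ = K·T·e^{−rT}·N(d₂) = 40.049528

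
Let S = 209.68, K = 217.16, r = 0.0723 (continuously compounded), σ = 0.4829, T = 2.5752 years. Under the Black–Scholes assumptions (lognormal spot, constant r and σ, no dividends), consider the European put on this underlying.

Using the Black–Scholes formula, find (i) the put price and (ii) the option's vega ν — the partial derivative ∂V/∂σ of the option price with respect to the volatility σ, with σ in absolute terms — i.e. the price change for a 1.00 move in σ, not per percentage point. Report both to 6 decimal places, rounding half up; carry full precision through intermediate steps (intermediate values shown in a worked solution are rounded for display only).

σ√T = 0.4829·√2.5752 = 0.774930
d₁ = (ln(S/K) + (r+σ²/2)T) / (σ√T) = (ln(209.68/217.16) + (0.0723+0.4829²/2)·2.5752) / 0.774930 = (-0.035052 + 0.486446) / 0.774930 = 0.582496
d₂ = d₁ − σ√T = 0.582496 − 0.774930 = -0.192435
e^{−rT} = e^{−0.0723·2.5752} = 0.830118
N(−d₁) = 0.280116,  N(−d₂) = 0.576299
Put price V = K·e^{−rT}·N(−d₂) − S·N(−d₁) = 103.888581 − 58.734807 = 45.153775
φ(d₁) = (1/√(2π))·e^{−d₁²/2} = 0.336691
ν = S·φ(d₁)·√T = 113.290688

price = 45.153775
ν = 113.290688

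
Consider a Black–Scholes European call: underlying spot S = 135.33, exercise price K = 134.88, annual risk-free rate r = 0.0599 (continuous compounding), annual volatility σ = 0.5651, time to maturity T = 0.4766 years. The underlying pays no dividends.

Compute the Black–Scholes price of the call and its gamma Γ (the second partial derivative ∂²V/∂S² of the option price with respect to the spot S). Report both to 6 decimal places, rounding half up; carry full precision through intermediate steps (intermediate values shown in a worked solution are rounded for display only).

σ√T = 0.5651·√0.4766 = 0.390124
d₁ = (ln(S/K) + (r+σ²/2)T) / (σ√T) = (ln(135.33/134.88) + (0.0599+0.5651²/2)·0.4766) / 0.390124 = (0.003331 + 0.104647) / 0.390124 = 0.276777
d₂ = d₁ − σ√T = 0.276777 − 0.390124 = -0.113347
e^{−rT} = e^{−0.0599·0.4766} = 0.971855
N(d₁) = 0.609024,  N(d₂) = 0.454878
Call price V = S·N(d₁) − K·e^{−rT}·N(d₂) = 82.419271 − 59.627147 = 22.792125
φ(d₁) = (1/√(2π))·e^{−d₁²/2} = 0.383951
Γ = φ(d₁) / (S·σ·√T) = 0.007272

price = 22.792125
Γ = 0.007272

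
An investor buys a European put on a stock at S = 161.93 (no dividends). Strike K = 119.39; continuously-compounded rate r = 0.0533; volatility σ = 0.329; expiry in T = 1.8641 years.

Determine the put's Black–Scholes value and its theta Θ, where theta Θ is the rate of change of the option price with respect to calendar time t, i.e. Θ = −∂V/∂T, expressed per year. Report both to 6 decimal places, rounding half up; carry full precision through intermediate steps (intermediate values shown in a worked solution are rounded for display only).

price = 5.880615
Θ = -2.697795

σ√T = 0.329·√1.8641 = 0.449190
d₁ = (ln(S/K) + (r+σ²/2)T) / (σ√T) = (ln(161.93/119.39) + (0.0533+0.329²/2)·1.8641) / 0.449190 = (0.304769 + 0.200243) / 0.449190 = 1.124270
d₂ = d₁ − σ√T = 1.124270 − 0.449190 = 0.675079
e^{−rT} = e^{−0.0533·1.8641} = 0.905420
N(−d₁) = 0.130449,  N(−d₂) = 0.249813
Put price V = K·e^{−rT}·N(−d₂) − S·N(−d₁) = 27.004268 − 21.123653 = 5.880615
φ(d₁) = (1/√(2π))·e^{−d₁²/2} = 0.212051
Θ = −S·φ(d₁)·σ/(2√T) + r·K·e^{−rT}·N(−d₂) = −4.137122 + 1.439327 = -2.697795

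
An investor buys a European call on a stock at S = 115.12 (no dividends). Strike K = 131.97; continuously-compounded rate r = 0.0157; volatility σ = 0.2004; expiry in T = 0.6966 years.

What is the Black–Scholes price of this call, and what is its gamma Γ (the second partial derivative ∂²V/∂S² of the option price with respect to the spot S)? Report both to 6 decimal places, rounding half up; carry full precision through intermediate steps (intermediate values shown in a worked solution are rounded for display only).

σ√T = 0.2004·√0.6966 = 0.167259
d₁ = (ln(S/K) + (r+σ²/2)T) / (σ√T) = (ln(115.12/131.97) + (0.0157+0.2004²/2)·0.6966) / 0.167259 = (-0.136600 + 0.024924) / 0.167259 = -0.667678
d₂ = d₁ − σ√T = -0.667678 − 0.167259 = -0.834937
e^{−rT} = e^{−0.0157·0.6966} = 0.989123
N(d₁) = 0.252170,  N(d₂) = 0.201877
Call price V = S·N(d₁) − K·e^{−rT}·N(d₂) = 29.029759 − 26.351869 = 2.677890
φ(d₁) = (1/√(2π))·e^{−d₁²/2} = 0.319233
Γ = φ(d₁) / (S·σ·√T) = 0.016579

price = 2.677890
Γ = 0.016579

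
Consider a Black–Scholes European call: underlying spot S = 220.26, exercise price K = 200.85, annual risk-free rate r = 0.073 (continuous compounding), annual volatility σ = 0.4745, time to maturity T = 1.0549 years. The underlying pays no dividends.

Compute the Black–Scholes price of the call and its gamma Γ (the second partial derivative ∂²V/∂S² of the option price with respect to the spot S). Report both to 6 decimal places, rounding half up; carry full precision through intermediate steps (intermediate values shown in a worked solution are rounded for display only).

σ√T = 0.4745·√1.0549 = 0.487351
d₁ = (ln(S/K) + (r+σ²/2)T) / (σ√T) = (ln(220.26/200.85) + (0.073+0.4745²/2)·1.0549) / 0.487351 = (0.092250 + 0.195763) / 0.487351 = 0.590978
d₂ = d₁ − σ√T = 0.590978 − 0.487351 = 0.103627
e^{−rT} = e^{−0.073·1.0549} = 0.925883
N(d₁) = 0.722732,  N(d₂) = 0.541267
Call price V = S·N(d₁) − K·e^{−rT}·N(d₂) = 159.189010 − 100.655957 = 58.533053
φ(d₁) = (1/√(2π))·e^{−d₁²/2} = 0.335020
Γ = φ(d₁) / (S·σ·√T) = 0.003121

price = 58.533053
Γ = 0.003121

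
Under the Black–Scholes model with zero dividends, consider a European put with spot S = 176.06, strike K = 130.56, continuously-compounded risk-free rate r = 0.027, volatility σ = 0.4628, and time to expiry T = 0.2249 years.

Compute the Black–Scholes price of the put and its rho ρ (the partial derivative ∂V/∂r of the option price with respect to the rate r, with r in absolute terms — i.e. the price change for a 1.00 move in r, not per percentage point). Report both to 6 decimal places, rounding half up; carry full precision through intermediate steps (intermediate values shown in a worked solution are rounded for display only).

σ√T = 0.4628·√0.2249 = 0.219477
d₁ = (ln(S/K) + (r+σ²/2)T) / (σ√T) = (ln(176.06/130.56) + (0.027+0.4628²/2)·0.2249) / 0.219477 = (0.298992 + 0.030157) / 0.219477 = 1.499701
d₂ = d₁ − σ√T = 1.499701 − 0.219477 = 1.280225
e^{−rT} = e^{−0.027·0.2249} = 0.993946
N(−d₁) = 0.066846,  N(−d₂) = 0.100233
Put price V = K·e^{−rT}·N(−d₂) − S·N(−d₁) = 13.007203 − 11.768889 = 1.238314
ρ = −K·T·e^{−rT}·N(−d₂) = -2.925320

price = 1.238314
ρ = -2.925320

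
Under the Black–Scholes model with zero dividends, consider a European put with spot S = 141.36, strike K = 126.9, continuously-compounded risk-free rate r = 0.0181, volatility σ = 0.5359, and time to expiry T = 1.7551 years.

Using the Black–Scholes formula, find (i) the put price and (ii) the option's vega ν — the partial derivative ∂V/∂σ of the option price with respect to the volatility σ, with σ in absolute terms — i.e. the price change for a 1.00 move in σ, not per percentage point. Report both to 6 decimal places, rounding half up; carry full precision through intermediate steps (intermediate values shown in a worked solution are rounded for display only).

price = 28.119386
ν = 64.163620

σ√T = 0.5359·√1.7551 = 0.709961
d₁ = (ln(S/K) + (r+σ²/2)T) / (σ√T) = (ln(141.36/126.9) + (0.0181+0.5359²/2)·1.7551) / 0.709961 = (0.107910 + 0.283790) / 0.709961 = 0.551721
d₂ = d₁ − σ√T = 0.551721 − 0.709961 = -0.158241
e^{−rT} = e^{−0.0181·1.7551} = 0.968732
N(−d₁) = 0.290570,  N(−d₂) = 0.562866
Put price V = K·e^{−rT}·N(−d₂) − S·N(−d₁) = 69.194345 − 41.074960 = 28.119386
φ(d₁) = (1/√(2π))·e^{−d₁²/2} = 0.342619
ν = S·φ(d₁)·√T = 64.163620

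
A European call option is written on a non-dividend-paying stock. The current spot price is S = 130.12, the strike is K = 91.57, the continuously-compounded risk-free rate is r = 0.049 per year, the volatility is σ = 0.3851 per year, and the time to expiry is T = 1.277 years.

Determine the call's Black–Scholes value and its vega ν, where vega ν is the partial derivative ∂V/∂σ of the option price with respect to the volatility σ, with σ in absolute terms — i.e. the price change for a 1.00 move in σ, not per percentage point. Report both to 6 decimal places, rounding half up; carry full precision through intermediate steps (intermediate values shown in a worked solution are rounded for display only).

σ√T = 0.3851·√1.277 = 0.435180
d₁ = (ln(S/K) + (r+σ²/2)T) / (σ√T) = (ln(130.12/91.57) + (0.049+0.3851²/2)·1.277) / 0.435180 = (0.351353 + 0.157264) / 0.435180 = 1.168751
d₂ = d₁ − σ√T = 1.168751 − 0.435180 = 0.733571
e^{−rT} = e^{−0.049·1.277} = 0.939344
N(d₁) = 0.878748,  N(d₂) = 0.768395
Call price V = S·N(d₁) − K·e^{−rT}·N(d₂) = 114.342699 − 66.094087 = 48.248612
φ(d₁) = (1/√(2π))·e^{−d₁²/2} = 0.201508
ν = S·φ(d₁)·√T = 29.629947

price = 48.248612
ν = 29.629947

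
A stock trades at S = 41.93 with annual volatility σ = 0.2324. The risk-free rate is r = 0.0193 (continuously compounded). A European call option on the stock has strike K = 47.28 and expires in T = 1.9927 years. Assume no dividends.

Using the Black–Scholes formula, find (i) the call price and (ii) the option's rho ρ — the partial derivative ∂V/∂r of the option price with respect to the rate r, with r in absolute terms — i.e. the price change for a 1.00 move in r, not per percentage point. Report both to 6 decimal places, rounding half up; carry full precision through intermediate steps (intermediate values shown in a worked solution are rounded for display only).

price = 4.086157
ρ = 30.811772

σ√T = 0.2324·√1.9927 = 0.328063
d₁ = (ln(S/K) + (r+σ²/2)T) / (σ√T) = (ln(41.93/47.28) + (0.0193+0.2324²/2)·1.9927) / 0.328063 = (-0.120086 + 0.092272) / 0.328063 = -0.084783
d₂ = d₁ − σ√T = -0.084783 − 0.328063 = -0.412846
e^{−rT} = e^{−0.0193·1.9927} = 0.962271
N(d₁) = 0.466217,  N(d₂) = 0.339860
Call price V = S·N(d₁) − K·e^{−rT}·N(d₂) = 19.548481 − 15.462324 = 4.086157
ρ = K·T·e^{−rT}·N(d₂) = 30.811772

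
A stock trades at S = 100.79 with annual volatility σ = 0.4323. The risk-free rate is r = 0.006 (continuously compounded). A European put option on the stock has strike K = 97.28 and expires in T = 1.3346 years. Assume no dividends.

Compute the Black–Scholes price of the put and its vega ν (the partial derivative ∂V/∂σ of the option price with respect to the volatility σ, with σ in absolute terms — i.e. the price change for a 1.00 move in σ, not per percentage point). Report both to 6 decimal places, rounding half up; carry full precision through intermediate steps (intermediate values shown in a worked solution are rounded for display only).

price = 17.380948
ν = 43.891808

σ√T = 0.4323·√1.3346 = 0.499414
d₁ = (ln(S/K) + (r+σ²/2)T) / (σ√T) = (ln(100.79/97.28) + (0.006+0.4323²/2)·1.3346) / 0.499414 = (0.035446 + 0.132715) / 0.499414 = 0.336716
d₂ = d₁ − σ√T = 0.336716 − 0.499414 = -0.162698
e^{−rT} = e^{−0.006·1.3346} = 0.992024
N(−d₁) = 0.368166,  N(−d₂) = 0.564622
Put price V = K·e^{−rT}·N(−d₂) − S·N(−d₁) = 54.488362 − 37.107414 = 17.380948
φ(d₁) = (1/√(2π))·e^{−d₁²/2} = 0.376956
ν = S·φ(d₁)·√T = 43.891808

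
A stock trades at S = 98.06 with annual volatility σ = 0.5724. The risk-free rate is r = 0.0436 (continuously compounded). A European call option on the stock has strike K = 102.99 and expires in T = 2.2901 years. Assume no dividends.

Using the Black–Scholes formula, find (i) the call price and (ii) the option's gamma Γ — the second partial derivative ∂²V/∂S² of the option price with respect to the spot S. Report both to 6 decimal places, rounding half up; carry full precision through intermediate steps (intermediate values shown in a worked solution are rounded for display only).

σ√T = 0.5724·√2.2901 = 0.866217
d₁ = (ln(S/K) + (r+σ²/2)T) / (σ√T) = (ln(98.06/102.99) + (0.0436+0.5724²/2)·2.2901) / 0.866217 = (-0.049052 + 0.475015) / 0.866217 = 0.491750
d₂ = d₁ − σ√T = 0.491750 − 0.866217 = -0.374467
e^{−rT} = e^{−0.0436·2.2901} = 0.904975
N(d₁) = 0.688552,  N(d₂) = 0.354028
Call price V = S·N(d₁) − K·e^{−rT}·N(d₂) = 67.519399 − 32.996617 = 34.522781
φ(d₁) = (1/√(2π))·e^{−d₁²/2} = 0.353509
Γ = φ(d₁) / (S·σ·√T) = 0.004162

price = 34.522781
Γ = 0.004162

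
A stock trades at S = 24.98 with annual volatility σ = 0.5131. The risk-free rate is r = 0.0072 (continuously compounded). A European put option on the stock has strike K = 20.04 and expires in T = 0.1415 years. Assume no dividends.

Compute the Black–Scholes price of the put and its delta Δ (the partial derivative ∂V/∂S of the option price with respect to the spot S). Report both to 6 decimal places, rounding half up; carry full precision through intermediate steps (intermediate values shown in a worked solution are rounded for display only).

σ√T = 0.5131·√0.1415 = 0.193010
d₁ = (ln(S/K) + (r+σ²/2)T) / (σ√T) = (ln(24.98/20.04) + (0.0072+0.5131²/2)·0.1415) / 0.193010 = (0.220345 + 0.019645) / 0.193010 = 1.243408
d₂ = d₁ − σ√T = 1.243408 − 0.193010 = 1.050398
e^{−rT} = e^{−0.0072·0.1415} = 0.998982
N(−d₁) = 0.106859,  N(−d₂) = 0.146768
Put price V = K·e^{−rT}·N(−d₂) − S·N(−d₁) = 2.938226 − 2.669330 = 0.268896
Δ = −N(−d₁) = -0.106859

price = 0.268896
Δ = -0.106859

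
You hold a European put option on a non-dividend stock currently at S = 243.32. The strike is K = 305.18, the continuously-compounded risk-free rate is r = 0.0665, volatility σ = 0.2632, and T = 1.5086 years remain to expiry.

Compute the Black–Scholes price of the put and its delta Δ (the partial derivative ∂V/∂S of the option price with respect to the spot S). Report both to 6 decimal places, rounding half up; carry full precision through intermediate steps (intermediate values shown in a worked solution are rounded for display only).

σ√T = 0.2632·√1.5086 = 0.323276
d₁ = (ln(S/K) + (r+σ²/2)T) / (σ√T) = (ln(243.32/305.18) + (0.0665+0.2632²/2)·1.5086) / 0.323276 = (-0.226524 + 0.152575) / 0.323276 = -0.228749
d₂ = d₁ − σ√T = -0.228749 − 0.323276 = -0.552024
e^{−rT} = e^{−0.0665·1.5086} = 0.904546
N(−d₁) = 0.590468,  N(−d₂) = 0.709534
Put price V = K·e^{−rT}·N(−d₂) − S·N(−d₁) = 195.866478 − 143.672639 = 52.193838
Δ = −N(−d₁) = -0.590468

price = 52.193838
Δ = -0.590468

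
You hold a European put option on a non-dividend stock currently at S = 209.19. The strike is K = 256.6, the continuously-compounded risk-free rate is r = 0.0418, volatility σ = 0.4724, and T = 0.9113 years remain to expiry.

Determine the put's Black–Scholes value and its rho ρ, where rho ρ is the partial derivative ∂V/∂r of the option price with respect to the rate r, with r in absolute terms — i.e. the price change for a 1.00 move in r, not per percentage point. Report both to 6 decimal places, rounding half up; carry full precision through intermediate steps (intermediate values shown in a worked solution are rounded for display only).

price = 62.279943
ρ = -162.913644

σ√T = 0.4724·√0.9113 = 0.450963
d₁ = (ln(S/K) + (r+σ²/2)T) / (σ√T) = (ln(209.19/256.6) + (0.0418+0.4724²/2)·0.9113) / 0.450963 = (-0.204276 + 0.139776) / 0.450963 = -0.143026
d₂ = d₁ − σ√T = -0.143026 − 0.450963 = -0.593989
e^{−rT} = e^{−0.0418·0.9113} = 0.962624
N(−d₁) = 0.556865,  N(−d₂) = 0.723740
Put price V = K·e^{−rT}·N(−d₂) − S·N(−d₁) = 178.770596 − 116.490652 = 62.279943
ρ = −K·T·e^{−rT}·N(−d₂) = -162.913644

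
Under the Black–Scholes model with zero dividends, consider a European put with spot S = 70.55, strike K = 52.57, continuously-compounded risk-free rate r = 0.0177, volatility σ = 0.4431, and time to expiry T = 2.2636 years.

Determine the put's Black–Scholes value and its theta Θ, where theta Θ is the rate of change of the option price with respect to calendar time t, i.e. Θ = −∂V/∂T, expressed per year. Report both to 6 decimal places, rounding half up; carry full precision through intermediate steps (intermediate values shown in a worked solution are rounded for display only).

price = 7.635578
Θ = -2.538093

σ√T = 0.4431·√2.2636 = 0.666656
d₁ = (ln(S/K) + (r+σ²/2)T) / (σ√T) = (ln(70.55/52.57) + (0.0177+0.4431²/2)·2.2636) / 0.666656 = (0.294176 + 0.262281) / 0.666656 = 0.834699
d₂ = d₁ − σ√T = 0.834699 − 0.666656 = 0.168043
e^{−rT} = e^{−0.0177·2.2636} = 0.960726
N(−d₁) = 0.201944,  N(−d₂) = 0.433275
Put price V = K·e^{−rT}·N(−d₂) − S·N(−d₁) = 21.882704 − 14.247126 = 7.635578
φ(d₁) = (1/√(2π))·e^{−d₁²/2} = 0.281591
Θ = −S·φ(d₁)·σ/(2√T) + r·K·e^{−rT}·N(−d₂) = −2.925417 + 0.387324 = -2.538093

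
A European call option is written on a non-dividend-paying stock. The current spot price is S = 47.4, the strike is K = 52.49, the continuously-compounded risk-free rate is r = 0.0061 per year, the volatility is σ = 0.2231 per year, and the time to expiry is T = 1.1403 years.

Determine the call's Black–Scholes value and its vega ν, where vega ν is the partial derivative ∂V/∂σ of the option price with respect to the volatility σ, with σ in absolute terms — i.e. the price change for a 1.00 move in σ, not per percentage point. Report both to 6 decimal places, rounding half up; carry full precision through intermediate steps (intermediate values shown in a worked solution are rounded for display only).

σ√T = 0.2231·√1.1403 = 0.238237
d₁ = (ln(S/K) + (r+σ²/2)T) / (σ√T) = (ln(47.4/52.49) + (0.0061+0.2231²/2)·1.1403) / 0.238237 = (-0.102000 + 0.035334) / 0.238237 = -0.279831
d₂ = d₁ − σ√T = -0.279831 − 0.238237 = -0.518068
e^{−rT} = e^{−0.0061·1.1403} = 0.993068
N(d₁) = 0.389803,  N(d₂) = 0.302205
Call price V = S·N(d₁) − K·e^{−rT}·N(d₂) = 18.476682 − 15.752799 = 2.723883
φ(d₁) = (1/√(2π))·e^{−d₁²/2} = 0.383624
ν = S·φ(d₁)·√T = 19.417536

price = 2.723883
ν = 19.417536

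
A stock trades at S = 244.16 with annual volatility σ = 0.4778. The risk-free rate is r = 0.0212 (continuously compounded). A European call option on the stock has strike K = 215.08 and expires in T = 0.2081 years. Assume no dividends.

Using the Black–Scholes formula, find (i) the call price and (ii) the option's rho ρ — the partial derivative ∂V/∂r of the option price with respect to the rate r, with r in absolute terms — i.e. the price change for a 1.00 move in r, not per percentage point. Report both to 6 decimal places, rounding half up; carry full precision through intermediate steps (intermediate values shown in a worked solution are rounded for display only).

σ√T = 0.4778·√0.2081 = 0.217963
d₁ = (ln(S/K) + (r+σ²/2)T) / (σ√T) = (ln(244.16/215.08) + (0.0212+0.4778²/2)·0.2081) / 0.217963 = (0.126814 + 0.028166) / 0.217963 = 0.711036
d₂ = d₁ − σ√T = 0.711036 − 0.217963 = 0.493073
e^{−rT} = e^{−0.0212·0.2081} = 0.995598
N(d₁) = 0.761469,  N(d₂) = 0.689020
Call price V = S·N(d₁) − K·e^{−rT}·N(d₂) = 185.920265 − 147.541969 = 38.378296
ρ = K·T·e^{−rT}·N(d₂) = 30.703484

price = 38.378296
ρ = 30.703484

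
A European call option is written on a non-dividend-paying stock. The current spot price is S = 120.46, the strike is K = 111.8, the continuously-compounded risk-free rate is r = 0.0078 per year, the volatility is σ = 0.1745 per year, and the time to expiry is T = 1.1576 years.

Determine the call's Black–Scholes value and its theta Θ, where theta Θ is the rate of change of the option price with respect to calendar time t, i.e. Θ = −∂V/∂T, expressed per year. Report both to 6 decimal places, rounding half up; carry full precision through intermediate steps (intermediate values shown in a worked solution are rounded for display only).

price = 14.321367
Θ = -3.920428

σ√T = 0.1745·√1.1576 = 0.187748
d₁ = (ln(S/K) + (r+σ²/2)T) / (σ√T) = (ln(120.46/111.8) + (0.0078+0.1745²/2)·1.1576) / 0.187748 = (0.074606 + 0.026654) / 0.187748 = 0.539341
d₂ = d₁ − σ√T = 0.539341 − 0.187748 = 0.351593
e^{−rT} = e^{−0.0078·1.1576} = 0.991011
N(d₁) = 0.705174,  N(d₂) = 0.637428
Call price V = S·N(d₁) − K·e^{−rT}·N(d₂) = 84.945290 − 70.623924 = 14.321367
φ(d₁) = (1/√(2π))·e^{−d₁²/2} = 0.344941
Θ = −S·φ(d₁)·σ/(2√T) − r·K·e^{−rT}·N(d₂) = −3.369562 − 0.550867 = -3.920428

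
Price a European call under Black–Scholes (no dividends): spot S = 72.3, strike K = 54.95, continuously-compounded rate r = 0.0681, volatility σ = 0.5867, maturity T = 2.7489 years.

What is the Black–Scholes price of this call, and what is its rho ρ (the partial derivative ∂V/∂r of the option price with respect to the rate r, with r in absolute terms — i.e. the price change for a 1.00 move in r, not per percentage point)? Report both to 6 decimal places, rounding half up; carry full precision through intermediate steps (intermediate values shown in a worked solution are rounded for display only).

σ√T = 0.5867·√2.7489 = 0.972737
d₁ = (ln(S/K) + (r+σ²/2)T) / (σ√T) = (ln(72.3/54.95) + (0.0681+0.5867²/2)·2.7489) / 0.972737 = (0.274400 + 0.660309) / 0.972737 = 0.960906
d₂ = d₁ − σ√T = 0.960906 − 0.972737 = -0.011831
e^{−rT} = e^{−0.0681·2.7489} = 0.829278
N(d₁) = 0.831700,  N(d₂) = 0.495280
Call price V = S·N(d₁) − K·e^{−rT}·N(d₂) = 60.131937 − 22.569334 = 37.562603
ρ = K·T·e^{−rT}·N(d₂) = 62.040843

price = 37.562603
ρ = 62.040843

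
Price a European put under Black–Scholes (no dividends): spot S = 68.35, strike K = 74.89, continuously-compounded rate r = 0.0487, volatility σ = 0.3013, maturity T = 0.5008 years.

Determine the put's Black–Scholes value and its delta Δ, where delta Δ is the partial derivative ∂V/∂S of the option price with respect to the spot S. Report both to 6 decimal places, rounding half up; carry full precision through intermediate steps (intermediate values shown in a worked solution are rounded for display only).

σ√T = 0.3013·√0.5008 = 0.213222
d₁ = (ln(S/K) + (r+σ²/2)T) / (σ√T) = (ln(68.35/74.89) + (0.0487+0.3013²/2)·0.5008) / 0.213222 = (-0.091379 + 0.047121) / 0.213222 = -0.207569
d₂ = d₁ − σ√T = -0.207569 − 0.213222 = -0.420790
e^{−rT} = e^{−0.0487·0.5008} = 0.975906
N(−d₁) = 0.582217,  N(−d₂) = 0.663046
Put price V = K·e^{−rT}·N(−d₂) − S·N(−d₁) = 48.459107 − 39.794537 = 8.664570
Δ = −N(−d₁) = -0.582217

price = 8.664570
Δ = -0.582217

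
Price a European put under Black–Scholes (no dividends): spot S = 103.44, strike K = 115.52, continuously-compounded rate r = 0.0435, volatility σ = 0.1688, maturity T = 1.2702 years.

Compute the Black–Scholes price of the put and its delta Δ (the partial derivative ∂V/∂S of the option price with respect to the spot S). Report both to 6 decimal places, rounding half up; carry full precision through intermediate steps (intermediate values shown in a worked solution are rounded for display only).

price = 11.332232
Δ = -0.577313

σ√T = 0.1688·√1.2702 = 0.190243
d₁ = (ln(S/K) + (r+σ²/2)T) / (σ√T) = (ln(103.44/115.52) + (0.0435+0.1688²/2)·1.2702) / 0.190243 = (-0.110452 + 0.073350) / 0.190243 = -0.195025
d₂ = d₁ − σ√T = -0.195025 − 0.190243 = -0.385268
e^{−rT} = e^{−0.0435·1.2702} = 0.946245
N(−d₁) = 0.577313,  N(−d₂) = 0.649980
Put price V = K·e^{−rT}·N(−d₂) − S·N(−d₁) = 71.049507 − 59.717275 = 11.332232
Δ = −N(−d₁) = -0.577313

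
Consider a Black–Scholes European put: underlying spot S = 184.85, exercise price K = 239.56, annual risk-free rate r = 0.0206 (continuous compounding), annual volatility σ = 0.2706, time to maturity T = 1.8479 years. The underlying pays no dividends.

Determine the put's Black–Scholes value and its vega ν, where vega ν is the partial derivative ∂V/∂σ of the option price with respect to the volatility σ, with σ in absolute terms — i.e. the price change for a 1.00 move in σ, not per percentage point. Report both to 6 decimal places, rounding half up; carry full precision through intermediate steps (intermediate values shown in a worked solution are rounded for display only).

σ√T = 0.2706·√1.8479 = 0.367847
d₁ = (ln(S/K) + (r+σ²/2)T) / (σ√T) = (ln(184.85/239.56) + (0.0206+0.2706²/2)·1.8479) / 0.367847 = (-0.259259 + 0.105722) / 0.367847 = -0.417393
d₂ = d₁ − σ√T = -0.417393 − 0.367847 = -0.785240
e^{−rT} = e^{−0.0206·1.8479} = 0.962649
N(−d₁) = 0.661805,  N(−d₂) = 0.783844
Put price V = K·e^{−rT}·N(−d₂) − S·N(−d₁) = 180.763842 − 122.334590 = 58.429252
φ(d₁) = (1/√(2π))·e^{−d₁²/2} = 0.365662
ν = S·φ(d₁)·√T = 91.883591

price = 58.429252
ν = 91.883591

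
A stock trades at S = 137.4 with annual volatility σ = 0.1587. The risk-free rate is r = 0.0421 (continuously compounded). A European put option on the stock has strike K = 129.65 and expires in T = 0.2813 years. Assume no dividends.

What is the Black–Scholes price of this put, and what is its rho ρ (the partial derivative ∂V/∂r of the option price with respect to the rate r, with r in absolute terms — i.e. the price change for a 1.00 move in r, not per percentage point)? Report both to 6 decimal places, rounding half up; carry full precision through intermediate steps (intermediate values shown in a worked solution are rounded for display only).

price = 1.271204
ρ = -7.757454

σ√T = 0.1587·√0.2813 = 0.084171
d₁ = (ln(S/K) + (r+σ²/2)T) / (σ√T) = (ln(137.4/129.65) + (0.0421+0.1587²/2)·0.2813) / 0.084171 = (0.058058 + 0.015385) / 0.084171 = 0.872546
d₂ = d₁ − σ√T = 0.872546 − 0.084171 = 0.788375
e^{−rT} = e^{−0.0421·0.2813} = 0.988227
N(−d₁) = 0.191455,  N(−d₂) = 0.215239
Put price V = K·e^{−rT}·N(−d₂) − S·N(−d₁) = 27.577155 − 26.305951 = 1.271204
ρ = −K·T·e^{−rT}·N(−d₂) = -7.757454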